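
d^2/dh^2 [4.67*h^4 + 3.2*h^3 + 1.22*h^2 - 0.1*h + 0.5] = 56.04*h^2 + 19.2*h + 2.44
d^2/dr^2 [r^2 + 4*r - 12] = 2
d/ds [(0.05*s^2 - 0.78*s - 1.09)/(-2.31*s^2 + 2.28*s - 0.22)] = (-1.6878*s^2 - 5.0578*s + 2.6568)/(5.3361*s^4 - 10.5336*s^3 + 6.2148*s^2 - 1.0032*s + 0.0484)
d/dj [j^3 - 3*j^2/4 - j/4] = 3*j^2 - 3*j/2 - 1/4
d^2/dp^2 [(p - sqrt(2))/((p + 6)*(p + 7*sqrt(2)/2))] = 4*(4*(p + 6)^2*(p - sqrt(2)) - 2*(p + 6)^2*(2*p + 7*sqrt(2)) + 2*(p + 6)*(p - sqrt(2))*(2*p + 7*sqrt(2)) - (p + 6)*(2*p + 7*sqrt(2))^2 + (p - sqrt(2))*(2*p + 7*sqrt(2))^2)/((p + 6)^3*(2*p + 7*sqrt(2))^3)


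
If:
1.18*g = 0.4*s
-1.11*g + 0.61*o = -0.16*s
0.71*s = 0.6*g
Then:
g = 0.00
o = 0.00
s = 0.00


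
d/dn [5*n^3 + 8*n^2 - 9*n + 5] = 15*n^2 + 16*n - 9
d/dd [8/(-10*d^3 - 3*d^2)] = 48*(5*d + 1)/(d^3*(10*d + 3)^2)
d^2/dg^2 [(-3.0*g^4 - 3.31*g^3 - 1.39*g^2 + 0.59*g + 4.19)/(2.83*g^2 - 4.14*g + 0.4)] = (-48.0534*g^6 + 210.8916*g^5 - 328.8888*g^4 - 49.602846*g^3 + 237.912786*g^2 - 301.730148*g + 135.652968)/(22.665187*g^6 - 99.470538*g^5 + 155.125884*g^4 - 99.076824*g^3 + 21.92592*g^2 - 1.9872*g + 0.064)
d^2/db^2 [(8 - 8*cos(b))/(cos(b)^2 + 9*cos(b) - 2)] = 16*(9*(1 - cos(2*b))^2*cos(b) - 13*(1 - cos(2*b))^2 + 59*cos(b) - 182*cos(2*b) - 9*cos(3*b) - 2*cos(5*b) + 390)/(18*cos(b) + cos(2*b) - 3)^3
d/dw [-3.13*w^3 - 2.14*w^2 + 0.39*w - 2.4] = -9.39*w^2 - 4.28*w + 0.39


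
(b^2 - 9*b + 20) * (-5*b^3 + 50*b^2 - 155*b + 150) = -5*b^5 + 95*b^4 - 705*b^3 + 2545*b^2 - 4450*b + 3000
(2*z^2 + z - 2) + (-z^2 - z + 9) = z^2 + 7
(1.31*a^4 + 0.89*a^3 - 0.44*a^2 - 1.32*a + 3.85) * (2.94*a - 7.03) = 3.8514*a^5 - 6.5927*a^4 - 7.5503*a^3 - 0.7876*a^2 + 20.5986*a - 27.0655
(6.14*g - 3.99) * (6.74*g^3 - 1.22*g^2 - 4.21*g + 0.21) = 41.3836*g^4 - 34.3834*g^3 - 20.9816*g^2 + 18.0873*g - 0.8379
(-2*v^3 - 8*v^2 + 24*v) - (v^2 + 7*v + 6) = -2*v^3 - 9*v^2 + 17*v - 6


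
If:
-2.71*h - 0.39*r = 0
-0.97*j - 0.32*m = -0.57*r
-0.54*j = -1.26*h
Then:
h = -0.143911439114391*r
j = -0.335793357933579*r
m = 2.79912361623616*r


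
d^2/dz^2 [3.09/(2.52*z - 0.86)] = 39.245472/(2.52*z - 0.86)^3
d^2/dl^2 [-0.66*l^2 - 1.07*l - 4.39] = -1.32000000000000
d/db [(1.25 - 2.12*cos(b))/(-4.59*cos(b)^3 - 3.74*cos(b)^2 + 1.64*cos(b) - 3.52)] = (19.4616*cos(b)^3 - 9.2837*cos(b)^2 - 9.35*cos(b) - 5.4124)*sin(b)/(21.0681*cos(b)^6 + 34.3332*cos(b)^5 - 1.0676*cos(b)^4 + 20.0464*cos(b)^3 + 29.0192*cos(b)^2 - 11.5456*cos(b) + 12.3904)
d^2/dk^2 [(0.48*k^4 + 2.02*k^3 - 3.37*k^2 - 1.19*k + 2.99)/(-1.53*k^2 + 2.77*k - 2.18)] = (-2.247264*k^6 + 12.205728*k^5 - 31.703904*k^4 + 62.989084*k^3 - 63.623526*k^2 - 5.38233000000001*k + 20.464794)/(3.581577*k^6 - 19.452879*k^5 + 50.528097*k^4 - 76.688281*k^3 + 71.994282*k^2 - 39.492444*k + 10.360232)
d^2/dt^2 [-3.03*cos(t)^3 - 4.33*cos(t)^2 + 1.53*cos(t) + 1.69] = 0.742500000000001*cos(t) + 8.66*cos(2*t) + 6.8175*cos(3*t)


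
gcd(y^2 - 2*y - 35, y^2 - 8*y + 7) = y - 7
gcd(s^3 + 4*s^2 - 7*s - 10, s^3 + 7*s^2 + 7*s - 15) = s + 5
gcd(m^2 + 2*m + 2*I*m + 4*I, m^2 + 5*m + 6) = m + 2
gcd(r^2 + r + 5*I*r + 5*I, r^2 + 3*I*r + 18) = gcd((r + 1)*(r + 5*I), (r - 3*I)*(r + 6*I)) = 1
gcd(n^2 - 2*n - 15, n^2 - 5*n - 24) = n + 3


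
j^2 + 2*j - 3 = (j - 1)*(j + 3)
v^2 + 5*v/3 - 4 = (v - 4/3)*(v + 3)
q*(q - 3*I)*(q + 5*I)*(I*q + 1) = I*q^4 - q^3 + 17*I*q^2 + 15*q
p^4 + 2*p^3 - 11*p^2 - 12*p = p*(p - 3)*(p + 1)*(p + 4)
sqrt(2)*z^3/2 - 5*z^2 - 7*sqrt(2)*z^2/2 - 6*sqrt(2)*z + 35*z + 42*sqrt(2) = (z - 7)*(z - 6*sqrt(2))*(sqrt(2)*z/2 + 1)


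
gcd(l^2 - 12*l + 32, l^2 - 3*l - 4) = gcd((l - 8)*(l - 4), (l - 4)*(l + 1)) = l - 4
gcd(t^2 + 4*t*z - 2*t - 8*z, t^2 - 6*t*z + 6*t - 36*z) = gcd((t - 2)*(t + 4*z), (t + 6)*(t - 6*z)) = 1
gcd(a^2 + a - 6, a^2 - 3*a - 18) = a + 3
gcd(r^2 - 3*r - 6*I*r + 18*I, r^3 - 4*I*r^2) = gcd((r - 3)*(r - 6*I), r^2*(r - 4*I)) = 1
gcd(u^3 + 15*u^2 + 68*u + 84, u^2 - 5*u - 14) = u + 2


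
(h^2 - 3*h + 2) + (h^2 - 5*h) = 2*h^2 - 8*h + 2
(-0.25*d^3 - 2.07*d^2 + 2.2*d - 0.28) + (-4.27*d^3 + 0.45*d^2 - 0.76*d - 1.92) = -4.52*d^3 - 1.62*d^2 + 1.44*d - 2.2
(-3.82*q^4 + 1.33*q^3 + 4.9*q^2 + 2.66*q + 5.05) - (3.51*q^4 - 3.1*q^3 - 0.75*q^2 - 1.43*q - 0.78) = -7.33*q^4 + 4.43*q^3 + 5.65*q^2 + 4.09*q + 5.83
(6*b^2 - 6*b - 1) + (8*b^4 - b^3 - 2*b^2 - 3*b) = 8*b^4 - b^3 + 4*b^2 - 9*b - 1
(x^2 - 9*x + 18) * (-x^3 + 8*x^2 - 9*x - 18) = -x^5 + 17*x^4 - 99*x^3 + 207*x^2 - 324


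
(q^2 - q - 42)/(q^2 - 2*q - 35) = (q + 6)/(q + 5)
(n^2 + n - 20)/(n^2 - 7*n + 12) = (n + 5)/(n - 3)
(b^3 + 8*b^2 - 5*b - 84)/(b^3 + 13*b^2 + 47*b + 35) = (b^2 + b - 12)/(b^2 + 6*b + 5)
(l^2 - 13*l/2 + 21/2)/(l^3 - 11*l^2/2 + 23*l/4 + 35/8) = 4*(l - 3)/(4*l^2 - 8*l - 5)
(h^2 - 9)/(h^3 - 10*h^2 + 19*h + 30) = (h^2 - 9)/(h^3 - 10*h^2 + 19*h + 30)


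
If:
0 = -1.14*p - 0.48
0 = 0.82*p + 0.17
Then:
No Solution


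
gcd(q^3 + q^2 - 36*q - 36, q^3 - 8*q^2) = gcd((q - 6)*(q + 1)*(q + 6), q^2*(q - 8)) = 1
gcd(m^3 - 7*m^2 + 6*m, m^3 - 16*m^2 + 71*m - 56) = m - 1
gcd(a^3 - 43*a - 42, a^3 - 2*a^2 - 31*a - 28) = a^2 - 6*a - 7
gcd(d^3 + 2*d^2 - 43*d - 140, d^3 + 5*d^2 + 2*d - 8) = d + 4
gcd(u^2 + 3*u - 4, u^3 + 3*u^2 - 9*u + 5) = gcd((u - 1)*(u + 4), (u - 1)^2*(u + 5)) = u - 1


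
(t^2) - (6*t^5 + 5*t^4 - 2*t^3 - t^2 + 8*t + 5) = -6*t^5 - 5*t^4 + 2*t^3 + 2*t^2 - 8*t - 5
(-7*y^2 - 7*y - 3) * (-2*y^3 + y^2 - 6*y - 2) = 14*y^5 + 7*y^4 + 41*y^3 + 53*y^2 + 32*y + 6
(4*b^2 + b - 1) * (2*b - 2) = 8*b^3 - 6*b^2 - 4*b + 2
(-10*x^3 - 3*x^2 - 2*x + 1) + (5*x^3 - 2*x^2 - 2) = -5*x^3 - 5*x^2 - 2*x - 1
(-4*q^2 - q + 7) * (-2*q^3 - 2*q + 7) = 8*q^5 + 2*q^4 - 6*q^3 - 26*q^2 - 21*q + 49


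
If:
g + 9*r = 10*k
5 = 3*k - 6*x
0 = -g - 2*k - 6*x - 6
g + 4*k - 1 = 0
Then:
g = 9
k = -2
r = -29/9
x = -11/6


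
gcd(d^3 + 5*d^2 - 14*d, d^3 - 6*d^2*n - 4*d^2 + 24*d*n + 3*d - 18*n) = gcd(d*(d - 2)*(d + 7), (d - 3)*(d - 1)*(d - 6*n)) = 1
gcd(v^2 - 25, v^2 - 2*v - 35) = v + 5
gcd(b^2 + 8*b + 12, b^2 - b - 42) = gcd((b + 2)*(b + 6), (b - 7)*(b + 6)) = b + 6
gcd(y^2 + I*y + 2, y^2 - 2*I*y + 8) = y + 2*I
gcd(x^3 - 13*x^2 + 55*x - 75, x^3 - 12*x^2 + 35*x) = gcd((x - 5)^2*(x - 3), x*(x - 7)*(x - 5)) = x - 5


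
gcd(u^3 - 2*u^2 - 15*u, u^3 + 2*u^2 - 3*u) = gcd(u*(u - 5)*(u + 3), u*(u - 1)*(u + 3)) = u^2 + 3*u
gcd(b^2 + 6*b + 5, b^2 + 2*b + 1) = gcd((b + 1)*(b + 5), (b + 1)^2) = b + 1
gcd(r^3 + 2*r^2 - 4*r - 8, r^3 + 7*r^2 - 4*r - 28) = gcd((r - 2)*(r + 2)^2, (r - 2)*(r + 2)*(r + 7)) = r^2 - 4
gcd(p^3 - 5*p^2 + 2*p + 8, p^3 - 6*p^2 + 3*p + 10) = p^2 - p - 2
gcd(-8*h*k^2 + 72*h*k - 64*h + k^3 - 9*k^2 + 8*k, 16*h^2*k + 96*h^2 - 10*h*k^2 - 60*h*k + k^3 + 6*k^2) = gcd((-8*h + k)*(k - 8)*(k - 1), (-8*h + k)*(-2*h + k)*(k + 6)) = 8*h - k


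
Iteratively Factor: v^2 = (v)*(v)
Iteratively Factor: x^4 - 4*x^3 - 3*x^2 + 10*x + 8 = (x + 1)*(x^3 - 5*x^2 + 2*x + 8) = (x - 4)*(x + 1)*(x^2 - x - 2) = (x - 4)*(x + 1)^2*(x - 2)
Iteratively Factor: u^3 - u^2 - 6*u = (u + 2)*(u^2 - 3*u) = (u - 3)*(u + 2)*(u)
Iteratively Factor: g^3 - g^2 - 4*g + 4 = (g - 1)*(g^2 - 4) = (g - 2)*(g - 1)*(g + 2)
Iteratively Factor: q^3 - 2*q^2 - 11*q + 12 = (q + 3)*(q^2 - 5*q + 4) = (q - 4)*(q + 3)*(q - 1)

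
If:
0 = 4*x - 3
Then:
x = 3/4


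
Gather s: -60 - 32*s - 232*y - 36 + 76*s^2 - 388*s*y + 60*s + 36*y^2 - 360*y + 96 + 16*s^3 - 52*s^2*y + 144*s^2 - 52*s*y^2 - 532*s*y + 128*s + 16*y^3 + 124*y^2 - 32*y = 16*s^3 + s^2*(220 - 52*y) + s*(-52*y^2 - 920*y + 156) + 16*y^3 + 160*y^2 - 624*y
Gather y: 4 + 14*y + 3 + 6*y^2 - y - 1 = 6*y^2 + 13*y + 6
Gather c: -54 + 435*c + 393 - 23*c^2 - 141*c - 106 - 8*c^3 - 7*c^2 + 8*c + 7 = -8*c^3 - 30*c^2 + 302*c + 240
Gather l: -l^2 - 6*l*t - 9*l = -l^2 + l*(-6*t - 9)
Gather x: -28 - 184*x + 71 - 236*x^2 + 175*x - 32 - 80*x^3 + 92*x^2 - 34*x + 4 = -80*x^3 - 144*x^2 - 43*x + 15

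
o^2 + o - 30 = (o - 5)*(o + 6)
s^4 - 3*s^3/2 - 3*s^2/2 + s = s*(s - 2)*(s - 1/2)*(s + 1)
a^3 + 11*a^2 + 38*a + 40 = (a + 2)*(a + 4)*(a + 5)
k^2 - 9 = (k - 3)*(k + 3)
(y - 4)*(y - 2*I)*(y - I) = y^3 - 4*y^2 - 3*I*y^2 - 2*y + 12*I*y + 8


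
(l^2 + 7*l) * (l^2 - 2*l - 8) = l^4 + 5*l^3 - 22*l^2 - 56*l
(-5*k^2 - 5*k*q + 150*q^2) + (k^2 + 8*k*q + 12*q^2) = -4*k^2 + 3*k*q + 162*q^2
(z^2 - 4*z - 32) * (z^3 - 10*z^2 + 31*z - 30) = z^5 - 14*z^4 + 39*z^3 + 166*z^2 - 872*z + 960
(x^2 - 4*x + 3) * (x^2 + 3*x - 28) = x^4 - x^3 - 37*x^2 + 121*x - 84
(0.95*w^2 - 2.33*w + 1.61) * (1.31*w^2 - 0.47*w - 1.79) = 1.2445*w^4 - 3.4988*w^3 + 1.5037*w^2 + 3.414*w - 2.8819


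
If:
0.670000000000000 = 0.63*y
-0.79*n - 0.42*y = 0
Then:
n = -0.57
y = 1.06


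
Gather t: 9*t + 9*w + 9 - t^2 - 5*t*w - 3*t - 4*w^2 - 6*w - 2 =-t^2 + t*(6 - 5*w) - 4*w^2 + 3*w + 7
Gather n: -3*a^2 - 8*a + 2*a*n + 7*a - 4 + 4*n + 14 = -3*a^2 - a + n*(2*a + 4) + 10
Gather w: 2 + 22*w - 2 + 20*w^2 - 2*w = 20*w^2 + 20*w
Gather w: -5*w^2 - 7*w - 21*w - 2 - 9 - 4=-5*w^2 - 28*w - 15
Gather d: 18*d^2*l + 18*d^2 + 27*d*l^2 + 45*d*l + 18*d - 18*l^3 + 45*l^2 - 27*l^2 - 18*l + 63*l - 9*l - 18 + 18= d^2*(18*l + 18) + d*(27*l^2 + 45*l + 18) - 18*l^3 + 18*l^2 + 36*l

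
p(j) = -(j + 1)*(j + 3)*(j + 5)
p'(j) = -(j + 1)*(j + 3) - (j + 1)*(j + 5) - (j + 3)*(j + 5) = -3*j^2 - 18*j - 23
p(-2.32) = 2.41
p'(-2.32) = 2.61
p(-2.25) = 2.58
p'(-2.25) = 2.31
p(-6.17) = 19.18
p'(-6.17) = -26.15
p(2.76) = -168.06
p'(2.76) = -95.53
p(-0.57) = -4.63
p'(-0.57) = -13.71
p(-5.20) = 1.85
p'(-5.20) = -10.52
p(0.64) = -33.67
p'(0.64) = -35.75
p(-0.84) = -1.44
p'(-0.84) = -10.00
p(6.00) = -693.00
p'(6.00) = -239.00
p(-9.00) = 192.00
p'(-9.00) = -104.00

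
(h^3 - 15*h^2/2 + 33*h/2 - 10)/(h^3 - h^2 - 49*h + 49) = (h^2 - 13*h/2 + 10)/(h^2 - 49)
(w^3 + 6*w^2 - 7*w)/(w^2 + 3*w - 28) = w*(w - 1)/(w - 4)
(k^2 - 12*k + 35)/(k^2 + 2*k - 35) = (k - 7)/(k + 7)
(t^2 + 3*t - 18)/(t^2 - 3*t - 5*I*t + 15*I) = (t + 6)/(t - 5*I)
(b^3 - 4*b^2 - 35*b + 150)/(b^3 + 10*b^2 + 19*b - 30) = (b^2 - 10*b + 25)/(b^2 + 4*b - 5)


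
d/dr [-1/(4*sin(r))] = cos(r)/(4*sin(r)^2)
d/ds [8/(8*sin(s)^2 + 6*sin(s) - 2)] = -4*(8*sin(s) + 3)*cos(s)/(4*sin(s)^2 + 3*sin(s) - 1)^2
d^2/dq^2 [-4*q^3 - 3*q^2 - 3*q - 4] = -24*q - 6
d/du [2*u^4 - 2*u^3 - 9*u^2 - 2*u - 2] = 8*u^3 - 6*u^2 - 18*u - 2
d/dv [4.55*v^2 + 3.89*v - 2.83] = 9.1*v + 3.89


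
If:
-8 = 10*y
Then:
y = -4/5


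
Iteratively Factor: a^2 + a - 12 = (a + 4)*(a - 3)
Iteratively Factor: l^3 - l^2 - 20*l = (l - 5)*(l^2 + 4*l) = (l - 5)*(l + 4)*(l)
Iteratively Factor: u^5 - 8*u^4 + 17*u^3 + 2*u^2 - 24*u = (u - 3)*(u^4 - 5*u^3 + 2*u^2 + 8*u) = (u - 4)*(u - 3)*(u^3 - u^2 - 2*u) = u*(u - 4)*(u - 3)*(u^2 - u - 2) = u*(u - 4)*(u - 3)*(u + 1)*(u - 2)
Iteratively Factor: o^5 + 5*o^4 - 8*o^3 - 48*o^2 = (o)*(o^4 + 5*o^3 - 8*o^2 - 48*o) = o*(o + 4)*(o^3 + o^2 - 12*o) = o*(o - 3)*(o + 4)*(o^2 + 4*o) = o*(o - 3)*(o + 4)^2*(o)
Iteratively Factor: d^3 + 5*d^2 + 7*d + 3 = (d + 1)*(d^2 + 4*d + 3) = (d + 1)^2*(d + 3)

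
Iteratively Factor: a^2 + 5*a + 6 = (a + 2)*(a + 3)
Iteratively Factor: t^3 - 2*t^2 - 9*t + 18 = (t - 3)*(t^2 + t - 6) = (t - 3)*(t + 3)*(t - 2)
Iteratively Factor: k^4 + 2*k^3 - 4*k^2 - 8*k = (k + 2)*(k^3 - 4*k) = (k + 2)^2*(k^2 - 2*k) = k*(k + 2)^2*(k - 2)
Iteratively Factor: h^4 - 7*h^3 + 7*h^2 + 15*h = (h + 1)*(h^3 - 8*h^2 + 15*h) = h*(h + 1)*(h^2 - 8*h + 15) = h*(h - 5)*(h + 1)*(h - 3)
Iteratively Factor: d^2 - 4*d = (d)*(d - 4)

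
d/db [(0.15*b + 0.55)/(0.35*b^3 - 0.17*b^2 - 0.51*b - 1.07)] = (-0.105*b^3 - 0.552*b^2 + 0.187*b + 0.12)/(0.1225*b^6 - 0.119*b^5 - 0.3281*b^4 - 0.5756*b^3 + 0.6239*b^2 + 1.0914*b + 1.1449)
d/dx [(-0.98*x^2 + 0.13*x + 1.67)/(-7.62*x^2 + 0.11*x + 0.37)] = (0.8828*x^2 + 24.7256*x - 0.1356)/(58.0644*x^4 - 1.6764*x^3 - 5.6267*x^2 + 0.0814*x + 0.1369)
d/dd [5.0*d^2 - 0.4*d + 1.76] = 10.0*d - 0.4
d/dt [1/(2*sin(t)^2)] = -cos(t)/sin(t)^3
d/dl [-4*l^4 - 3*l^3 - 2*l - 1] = -16*l^3 - 9*l^2 - 2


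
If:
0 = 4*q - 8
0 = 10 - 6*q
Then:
No Solution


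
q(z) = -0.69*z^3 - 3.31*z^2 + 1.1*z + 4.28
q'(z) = -2.07*z^2 - 6.62*z + 1.1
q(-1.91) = -5.09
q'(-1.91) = 6.19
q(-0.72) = 2.03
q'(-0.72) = 4.79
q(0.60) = 3.60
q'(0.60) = -3.62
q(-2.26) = -7.15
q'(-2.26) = 5.49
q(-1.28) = -1.10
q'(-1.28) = 6.18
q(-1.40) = -1.85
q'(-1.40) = 6.31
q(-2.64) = -9.00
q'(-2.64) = 4.15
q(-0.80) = 1.63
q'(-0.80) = 5.07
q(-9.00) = 229.28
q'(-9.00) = -106.99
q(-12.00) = 706.76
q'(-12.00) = -217.54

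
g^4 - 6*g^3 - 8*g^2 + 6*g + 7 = (g - 7)*(g - 1)*(g + 1)^2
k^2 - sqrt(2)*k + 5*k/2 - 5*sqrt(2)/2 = (k + 5/2)*(k - sqrt(2))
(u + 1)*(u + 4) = u^2 + 5*u + 4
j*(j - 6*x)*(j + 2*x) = j^3 - 4*j^2*x - 12*j*x^2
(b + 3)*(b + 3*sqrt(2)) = b^2 + 3*b + 3*sqrt(2)*b + 9*sqrt(2)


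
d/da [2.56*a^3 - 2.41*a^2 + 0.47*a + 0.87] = 7.68*a^2 - 4.82*a + 0.47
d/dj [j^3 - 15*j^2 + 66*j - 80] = 3*j^2 - 30*j + 66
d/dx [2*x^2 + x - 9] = 4*x + 1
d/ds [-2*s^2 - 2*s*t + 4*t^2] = -4*s - 2*t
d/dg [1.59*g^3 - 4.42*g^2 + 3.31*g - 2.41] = 4.77*g^2 - 8.84*g + 3.31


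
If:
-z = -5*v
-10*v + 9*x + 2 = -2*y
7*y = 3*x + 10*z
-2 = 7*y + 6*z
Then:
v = -16/905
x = -106/543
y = -38/181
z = -16/181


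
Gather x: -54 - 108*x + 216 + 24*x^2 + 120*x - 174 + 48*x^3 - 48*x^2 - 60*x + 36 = 48*x^3 - 24*x^2 - 48*x + 24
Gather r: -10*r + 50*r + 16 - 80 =40*r - 64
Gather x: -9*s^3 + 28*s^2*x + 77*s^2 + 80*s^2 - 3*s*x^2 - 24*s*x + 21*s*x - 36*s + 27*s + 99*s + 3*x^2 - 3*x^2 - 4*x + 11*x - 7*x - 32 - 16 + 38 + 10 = -9*s^3 + 157*s^2 - 3*s*x^2 + 90*s + x*(28*s^2 - 3*s)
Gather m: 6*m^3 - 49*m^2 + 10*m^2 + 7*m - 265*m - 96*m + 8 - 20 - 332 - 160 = 6*m^3 - 39*m^2 - 354*m - 504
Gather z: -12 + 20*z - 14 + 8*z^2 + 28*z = 8*z^2 + 48*z - 26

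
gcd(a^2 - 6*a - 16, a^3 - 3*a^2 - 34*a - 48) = a^2 - 6*a - 16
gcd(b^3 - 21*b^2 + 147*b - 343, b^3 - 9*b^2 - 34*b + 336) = b - 7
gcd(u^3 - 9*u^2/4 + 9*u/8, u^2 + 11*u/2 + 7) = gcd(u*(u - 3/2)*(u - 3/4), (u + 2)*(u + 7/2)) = 1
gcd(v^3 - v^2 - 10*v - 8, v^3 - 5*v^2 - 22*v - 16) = v^2 + 3*v + 2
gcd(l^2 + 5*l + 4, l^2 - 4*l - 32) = l + 4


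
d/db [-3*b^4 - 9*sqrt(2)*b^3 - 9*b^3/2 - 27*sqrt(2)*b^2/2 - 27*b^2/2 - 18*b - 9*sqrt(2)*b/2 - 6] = -12*b^3 - 27*sqrt(2)*b^2 - 27*b^2/2 - 27*sqrt(2)*b - 27*b - 18 - 9*sqrt(2)/2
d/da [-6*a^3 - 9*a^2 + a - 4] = -18*a^2 - 18*a + 1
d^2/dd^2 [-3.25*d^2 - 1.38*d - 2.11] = -6.50000000000000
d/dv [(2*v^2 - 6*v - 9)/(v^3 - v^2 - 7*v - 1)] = (-2*v^4 + 12*v^3 + 7*v^2 - 22*v - 57)/(v^6 - 2*v^5 - 13*v^4 + 12*v^3 + 51*v^2 + 14*v + 1)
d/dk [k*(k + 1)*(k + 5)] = 3*k^2 + 12*k + 5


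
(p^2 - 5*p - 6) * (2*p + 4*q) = 2*p^3 + 4*p^2*q - 10*p^2 - 20*p*q - 12*p - 24*q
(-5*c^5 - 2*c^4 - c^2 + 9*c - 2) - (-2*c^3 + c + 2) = -5*c^5 - 2*c^4 + 2*c^3 - c^2 + 8*c - 4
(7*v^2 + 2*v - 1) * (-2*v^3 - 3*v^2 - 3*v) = -14*v^5 - 25*v^4 - 25*v^3 - 3*v^2 + 3*v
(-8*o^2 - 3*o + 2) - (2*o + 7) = -8*o^2 - 5*o - 5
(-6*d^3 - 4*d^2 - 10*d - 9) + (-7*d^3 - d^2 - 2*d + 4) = -13*d^3 - 5*d^2 - 12*d - 5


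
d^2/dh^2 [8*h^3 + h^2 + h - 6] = 48*h + 2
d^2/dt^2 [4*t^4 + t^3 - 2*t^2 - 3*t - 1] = 48*t^2 + 6*t - 4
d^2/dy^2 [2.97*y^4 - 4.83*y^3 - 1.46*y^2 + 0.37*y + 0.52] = 35.64*y^2 - 28.98*y - 2.92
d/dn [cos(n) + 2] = -sin(n)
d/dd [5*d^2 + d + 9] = 10*d + 1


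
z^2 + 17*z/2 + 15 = (z + 5/2)*(z + 6)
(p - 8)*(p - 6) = p^2 - 14*p + 48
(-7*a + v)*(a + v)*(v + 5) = -7*a^2*v - 35*a^2 - 6*a*v^2 - 30*a*v + v^3 + 5*v^2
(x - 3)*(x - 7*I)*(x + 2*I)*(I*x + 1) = I*x^4 + 6*x^3 - 3*I*x^3 - 18*x^2 + 9*I*x^2 + 14*x - 27*I*x - 42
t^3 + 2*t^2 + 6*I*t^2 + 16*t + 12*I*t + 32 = (t + 2)*(t - 2*I)*(t + 8*I)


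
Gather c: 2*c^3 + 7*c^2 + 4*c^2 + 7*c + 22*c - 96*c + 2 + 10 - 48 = 2*c^3 + 11*c^2 - 67*c - 36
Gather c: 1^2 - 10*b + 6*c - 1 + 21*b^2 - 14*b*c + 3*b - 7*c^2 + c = 21*b^2 - 7*b - 7*c^2 + c*(7 - 14*b)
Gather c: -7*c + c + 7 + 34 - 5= 36 - 6*c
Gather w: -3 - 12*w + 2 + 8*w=-4*w - 1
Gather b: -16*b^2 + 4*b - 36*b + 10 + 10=-16*b^2 - 32*b + 20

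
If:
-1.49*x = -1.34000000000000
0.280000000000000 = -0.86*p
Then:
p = -0.33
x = 0.90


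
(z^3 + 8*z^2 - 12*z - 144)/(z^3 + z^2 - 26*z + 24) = (z + 6)/(z - 1)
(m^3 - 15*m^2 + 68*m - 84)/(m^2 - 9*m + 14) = m - 6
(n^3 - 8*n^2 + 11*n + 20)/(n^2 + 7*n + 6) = (n^2 - 9*n + 20)/(n + 6)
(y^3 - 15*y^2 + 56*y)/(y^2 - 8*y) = y - 7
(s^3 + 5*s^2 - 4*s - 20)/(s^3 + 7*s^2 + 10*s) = (s - 2)/s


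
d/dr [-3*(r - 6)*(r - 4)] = 30 - 6*r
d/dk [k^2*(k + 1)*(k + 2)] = k*(4*k^2 + 9*k + 4)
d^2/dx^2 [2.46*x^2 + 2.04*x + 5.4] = 4.92000000000000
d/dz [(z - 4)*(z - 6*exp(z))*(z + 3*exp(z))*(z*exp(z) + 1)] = (z - 4)*(z + 1)*(z - 6*exp(z))*(z + 3*exp(z))*exp(z) + (z - 4)*(z - 6*exp(z))*(z*exp(z) + 1)*(3*exp(z) + 1) - (z - 4)*(z + 3*exp(z))*(z*exp(z) + 1)*(6*exp(z) - 1) + (z - 6*exp(z))*(z + 3*exp(z))*(z*exp(z) + 1)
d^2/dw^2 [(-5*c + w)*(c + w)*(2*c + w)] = -4*c + 6*w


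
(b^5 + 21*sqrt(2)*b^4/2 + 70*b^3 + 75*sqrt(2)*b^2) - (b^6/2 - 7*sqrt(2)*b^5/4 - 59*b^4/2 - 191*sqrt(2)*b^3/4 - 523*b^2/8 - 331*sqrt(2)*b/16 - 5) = -b^6/2 + b^5 + 7*sqrt(2)*b^5/4 + 21*sqrt(2)*b^4/2 + 59*b^4/2 + 191*sqrt(2)*b^3/4 + 70*b^3 + 523*b^2/8 + 75*sqrt(2)*b^2 + 331*sqrt(2)*b/16 + 5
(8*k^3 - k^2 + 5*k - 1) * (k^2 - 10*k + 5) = 8*k^5 - 81*k^4 + 55*k^3 - 56*k^2 + 35*k - 5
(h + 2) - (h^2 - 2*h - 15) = -h^2 + 3*h + 17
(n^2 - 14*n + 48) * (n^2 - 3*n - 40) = n^4 - 17*n^3 + 50*n^2 + 416*n - 1920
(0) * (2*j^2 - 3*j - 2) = 0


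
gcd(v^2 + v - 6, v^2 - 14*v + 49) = 1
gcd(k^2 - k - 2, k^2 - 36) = 1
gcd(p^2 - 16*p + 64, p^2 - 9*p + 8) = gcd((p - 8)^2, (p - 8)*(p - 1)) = p - 8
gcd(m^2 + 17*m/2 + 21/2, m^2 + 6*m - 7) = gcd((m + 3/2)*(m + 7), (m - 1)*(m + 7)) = m + 7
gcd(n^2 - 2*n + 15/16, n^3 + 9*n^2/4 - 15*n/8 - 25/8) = n - 5/4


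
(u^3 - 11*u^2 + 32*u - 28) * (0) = 0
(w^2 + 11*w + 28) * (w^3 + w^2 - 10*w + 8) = w^5 + 12*w^4 + 29*w^3 - 74*w^2 - 192*w + 224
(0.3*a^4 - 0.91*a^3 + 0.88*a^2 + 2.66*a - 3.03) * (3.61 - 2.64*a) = -0.792*a^5 + 3.4854*a^4 - 5.6083*a^3 - 3.8456*a^2 + 17.6018*a - 10.9383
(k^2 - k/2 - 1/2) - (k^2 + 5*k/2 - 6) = 11/2 - 3*k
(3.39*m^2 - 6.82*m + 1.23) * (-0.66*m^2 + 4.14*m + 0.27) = -2.2374*m^4 + 18.5358*m^3 - 28.1313*m^2 + 3.2508*m + 0.3321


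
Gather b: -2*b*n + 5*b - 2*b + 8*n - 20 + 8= b*(3 - 2*n) + 8*n - 12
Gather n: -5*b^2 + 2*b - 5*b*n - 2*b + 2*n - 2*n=-5*b^2 - 5*b*n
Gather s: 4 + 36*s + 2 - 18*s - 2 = 18*s + 4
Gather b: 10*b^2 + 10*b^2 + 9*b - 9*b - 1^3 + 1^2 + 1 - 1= 20*b^2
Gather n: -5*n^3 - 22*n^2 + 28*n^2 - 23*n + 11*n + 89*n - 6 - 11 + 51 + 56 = -5*n^3 + 6*n^2 + 77*n + 90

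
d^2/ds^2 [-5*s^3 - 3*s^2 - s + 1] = -30*s - 6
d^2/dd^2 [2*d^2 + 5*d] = 4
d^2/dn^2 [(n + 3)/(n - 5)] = 16/(n - 5)^3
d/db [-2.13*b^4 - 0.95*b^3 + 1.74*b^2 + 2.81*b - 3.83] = -8.52*b^3 - 2.85*b^2 + 3.48*b + 2.81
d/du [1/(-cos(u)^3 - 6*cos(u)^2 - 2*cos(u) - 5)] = (3*sin(u)^2 - 12*cos(u) - 5)*sin(u)/(cos(u)^3 + 6*cos(u)^2 + 2*cos(u) + 5)^2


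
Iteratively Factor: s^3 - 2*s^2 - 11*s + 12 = (s + 3)*(s^2 - 5*s + 4) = (s - 4)*(s + 3)*(s - 1)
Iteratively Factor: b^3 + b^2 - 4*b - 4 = (b + 1)*(b^2 - 4) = (b + 1)*(b + 2)*(b - 2)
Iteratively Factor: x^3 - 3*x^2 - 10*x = (x)*(x^2 - 3*x - 10) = x*(x + 2)*(x - 5)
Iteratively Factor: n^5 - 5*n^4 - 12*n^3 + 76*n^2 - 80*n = (n - 2)*(n^4 - 3*n^3 - 18*n^2 + 40*n) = (n - 5)*(n - 2)*(n^3 + 2*n^2 - 8*n) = (n - 5)*(n - 2)^2*(n^2 + 4*n) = (n - 5)*(n - 2)^2*(n + 4)*(n)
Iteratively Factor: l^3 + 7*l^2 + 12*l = (l + 4)*(l^2 + 3*l) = (l + 3)*(l + 4)*(l)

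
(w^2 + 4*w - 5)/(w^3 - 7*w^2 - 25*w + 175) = (w - 1)/(w^2 - 12*w + 35)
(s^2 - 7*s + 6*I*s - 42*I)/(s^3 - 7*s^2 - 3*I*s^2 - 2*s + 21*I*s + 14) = (s + 6*I)/(s^2 - 3*I*s - 2)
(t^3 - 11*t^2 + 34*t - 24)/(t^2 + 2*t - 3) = (t^2 - 10*t + 24)/(t + 3)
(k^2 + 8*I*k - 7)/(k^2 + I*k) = (k + 7*I)/k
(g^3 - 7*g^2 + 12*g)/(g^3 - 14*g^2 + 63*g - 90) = g*(g - 4)/(g^2 - 11*g + 30)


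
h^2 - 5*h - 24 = (h - 8)*(h + 3)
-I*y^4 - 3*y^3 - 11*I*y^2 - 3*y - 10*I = (y - 5*I)*(y - I)*(y + 2*I)*(-I*y + 1)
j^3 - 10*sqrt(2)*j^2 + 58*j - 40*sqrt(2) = (j - 5*sqrt(2))*(j - 4*sqrt(2))*(j - sqrt(2))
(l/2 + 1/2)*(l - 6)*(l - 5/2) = l^3/2 - 15*l^2/4 + 13*l/4 + 15/2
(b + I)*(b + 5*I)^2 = b^3 + 11*I*b^2 - 35*b - 25*I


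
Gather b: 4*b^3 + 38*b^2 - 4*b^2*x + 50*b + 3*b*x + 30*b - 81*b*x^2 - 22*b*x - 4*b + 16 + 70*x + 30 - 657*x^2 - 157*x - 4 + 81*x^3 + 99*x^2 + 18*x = 4*b^3 + b^2*(38 - 4*x) + b*(-81*x^2 - 19*x + 76) + 81*x^3 - 558*x^2 - 69*x + 42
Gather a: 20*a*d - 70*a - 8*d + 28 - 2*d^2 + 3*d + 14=a*(20*d - 70) - 2*d^2 - 5*d + 42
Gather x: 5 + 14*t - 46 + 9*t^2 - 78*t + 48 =9*t^2 - 64*t + 7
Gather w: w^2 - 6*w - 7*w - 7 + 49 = w^2 - 13*w + 42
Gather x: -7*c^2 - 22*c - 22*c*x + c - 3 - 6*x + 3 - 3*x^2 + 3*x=-7*c^2 - 21*c - 3*x^2 + x*(-22*c - 3)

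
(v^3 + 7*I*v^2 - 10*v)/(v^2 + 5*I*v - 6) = v*(v + 5*I)/(v + 3*I)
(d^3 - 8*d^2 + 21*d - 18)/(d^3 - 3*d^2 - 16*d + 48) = (d^2 - 5*d + 6)/(d^2 - 16)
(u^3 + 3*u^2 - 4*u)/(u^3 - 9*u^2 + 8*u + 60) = u*(u^2 + 3*u - 4)/(u^3 - 9*u^2 + 8*u + 60)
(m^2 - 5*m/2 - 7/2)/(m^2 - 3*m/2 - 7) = (m + 1)/(m + 2)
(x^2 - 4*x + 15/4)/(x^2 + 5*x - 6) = (x^2 - 4*x + 15/4)/(x^2 + 5*x - 6)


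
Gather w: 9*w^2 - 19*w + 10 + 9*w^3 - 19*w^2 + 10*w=9*w^3 - 10*w^2 - 9*w + 10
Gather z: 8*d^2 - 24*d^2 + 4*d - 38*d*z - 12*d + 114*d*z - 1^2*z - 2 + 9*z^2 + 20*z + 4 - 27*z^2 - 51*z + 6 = -16*d^2 - 8*d - 18*z^2 + z*(76*d - 32) + 8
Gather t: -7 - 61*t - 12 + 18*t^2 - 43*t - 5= 18*t^2 - 104*t - 24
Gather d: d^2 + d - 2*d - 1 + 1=d^2 - d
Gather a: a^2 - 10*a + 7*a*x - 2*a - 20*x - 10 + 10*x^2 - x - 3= a^2 + a*(7*x - 12) + 10*x^2 - 21*x - 13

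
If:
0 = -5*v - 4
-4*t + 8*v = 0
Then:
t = -8/5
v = -4/5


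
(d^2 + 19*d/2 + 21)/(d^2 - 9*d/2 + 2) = (2*d^2 + 19*d + 42)/(2*d^2 - 9*d + 4)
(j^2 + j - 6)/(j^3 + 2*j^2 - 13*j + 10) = (j + 3)/(j^2 + 4*j - 5)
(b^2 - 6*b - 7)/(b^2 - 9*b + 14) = (b + 1)/(b - 2)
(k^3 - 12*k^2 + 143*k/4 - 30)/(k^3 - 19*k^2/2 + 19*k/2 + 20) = (k - 3/2)/(k + 1)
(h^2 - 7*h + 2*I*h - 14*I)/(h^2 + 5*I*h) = (h^2 + h*(-7 + 2*I) - 14*I)/(h*(h + 5*I))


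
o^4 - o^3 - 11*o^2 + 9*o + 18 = (o - 3)*(o - 2)*(o + 1)*(o + 3)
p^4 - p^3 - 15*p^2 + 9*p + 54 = (p - 3)^2*(p + 2)*(p + 3)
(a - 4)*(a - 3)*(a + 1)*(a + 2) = a^4 - 4*a^3 - 7*a^2 + 22*a + 24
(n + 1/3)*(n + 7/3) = n^2 + 8*n/3 + 7/9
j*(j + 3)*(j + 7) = j^3 + 10*j^2 + 21*j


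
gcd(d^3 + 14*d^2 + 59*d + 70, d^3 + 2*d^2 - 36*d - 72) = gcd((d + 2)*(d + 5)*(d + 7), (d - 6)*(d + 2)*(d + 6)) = d + 2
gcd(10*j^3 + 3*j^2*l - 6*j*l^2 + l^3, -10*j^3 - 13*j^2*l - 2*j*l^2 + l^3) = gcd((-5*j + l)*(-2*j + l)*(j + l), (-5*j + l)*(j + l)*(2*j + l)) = 5*j^2 + 4*j*l - l^2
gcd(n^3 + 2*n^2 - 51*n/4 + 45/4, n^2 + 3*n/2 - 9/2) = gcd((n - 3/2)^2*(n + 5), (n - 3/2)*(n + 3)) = n - 3/2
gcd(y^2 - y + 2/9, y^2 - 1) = 1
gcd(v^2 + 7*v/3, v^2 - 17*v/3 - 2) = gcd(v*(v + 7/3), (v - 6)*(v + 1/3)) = 1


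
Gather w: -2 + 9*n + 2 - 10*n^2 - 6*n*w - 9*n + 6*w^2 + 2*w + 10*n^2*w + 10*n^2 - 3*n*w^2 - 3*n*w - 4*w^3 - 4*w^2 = -4*w^3 + w^2*(2 - 3*n) + w*(10*n^2 - 9*n + 2)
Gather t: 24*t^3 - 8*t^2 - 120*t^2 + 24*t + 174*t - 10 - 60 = 24*t^3 - 128*t^2 + 198*t - 70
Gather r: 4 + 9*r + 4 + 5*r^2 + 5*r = 5*r^2 + 14*r + 8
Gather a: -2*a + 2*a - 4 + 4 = 0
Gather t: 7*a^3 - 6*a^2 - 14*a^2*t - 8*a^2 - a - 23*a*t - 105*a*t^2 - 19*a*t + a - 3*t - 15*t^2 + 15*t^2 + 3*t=7*a^3 - 14*a^2 - 105*a*t^2 + t*(-14*a^2 - 42*a)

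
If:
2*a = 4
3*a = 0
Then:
No Solution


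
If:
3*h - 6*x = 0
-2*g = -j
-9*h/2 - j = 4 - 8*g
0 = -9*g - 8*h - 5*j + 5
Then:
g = 109/267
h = -92/267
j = 218/267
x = -46/267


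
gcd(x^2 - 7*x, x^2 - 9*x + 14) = x - 7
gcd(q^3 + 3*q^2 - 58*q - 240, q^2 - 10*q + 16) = q - 8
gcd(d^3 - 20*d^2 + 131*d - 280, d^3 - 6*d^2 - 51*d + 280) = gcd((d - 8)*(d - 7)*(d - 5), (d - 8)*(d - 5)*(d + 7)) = d^2 - 13*d + 40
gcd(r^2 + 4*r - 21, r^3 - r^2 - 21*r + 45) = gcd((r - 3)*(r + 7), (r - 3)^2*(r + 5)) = r - 3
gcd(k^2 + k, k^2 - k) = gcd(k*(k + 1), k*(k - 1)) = k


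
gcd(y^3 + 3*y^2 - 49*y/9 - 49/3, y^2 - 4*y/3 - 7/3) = y - 7/3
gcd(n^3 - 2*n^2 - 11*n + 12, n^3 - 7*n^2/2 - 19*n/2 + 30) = n^2 - n - 12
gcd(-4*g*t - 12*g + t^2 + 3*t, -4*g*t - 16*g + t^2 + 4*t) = -4*g + t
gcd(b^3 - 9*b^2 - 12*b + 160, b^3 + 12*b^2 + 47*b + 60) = b + 4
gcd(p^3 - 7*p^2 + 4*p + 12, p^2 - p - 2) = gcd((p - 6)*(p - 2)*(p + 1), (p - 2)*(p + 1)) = p^2 - p - 2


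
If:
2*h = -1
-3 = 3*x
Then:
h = -1/2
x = -1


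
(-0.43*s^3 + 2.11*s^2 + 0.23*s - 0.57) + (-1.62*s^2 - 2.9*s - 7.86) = -0.43*s^3 + 0.49*s^2 - 2.67*s - 8.43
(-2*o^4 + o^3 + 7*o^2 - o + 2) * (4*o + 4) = -8*o^5 - 4*o^4 + 32*o^3 + 24*o^2 + 4*o + 8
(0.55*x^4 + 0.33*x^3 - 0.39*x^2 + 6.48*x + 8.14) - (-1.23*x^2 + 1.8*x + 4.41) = 0.55*x^4 + 0.33*x^3 + 0.84*x^2 + 4.68*x + 3.73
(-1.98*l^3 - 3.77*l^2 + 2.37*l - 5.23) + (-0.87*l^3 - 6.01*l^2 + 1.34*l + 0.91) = -2.85*l^3 - 9.78*l^2 + 3.71*l - 4.32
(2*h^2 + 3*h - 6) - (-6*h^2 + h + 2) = 8*h^2 + 2*h - 8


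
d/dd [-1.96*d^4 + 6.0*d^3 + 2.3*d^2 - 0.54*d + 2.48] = -7.84*d^3 + 18.0*d^2 + 4.6*d - 0.54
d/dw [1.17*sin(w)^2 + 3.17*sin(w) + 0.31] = (2.34*sin(w) + 3.17)*cos(w)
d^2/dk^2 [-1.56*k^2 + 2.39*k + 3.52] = -3.12000000000000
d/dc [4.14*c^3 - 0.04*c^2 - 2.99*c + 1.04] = 12.42*c^2 - 0.08*c - 2.99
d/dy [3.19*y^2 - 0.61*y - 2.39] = 6.38*y - 0.61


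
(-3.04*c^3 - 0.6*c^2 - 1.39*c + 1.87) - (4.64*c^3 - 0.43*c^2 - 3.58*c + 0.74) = -7.68*c^3 - 0.17*c^2 + 2.19*c + 1.13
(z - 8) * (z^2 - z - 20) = z^3 - 9*z^2 - 12*z + 160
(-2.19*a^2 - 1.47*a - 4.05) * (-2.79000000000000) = 6.1101*a^2 + 4.1013*a + 11.2995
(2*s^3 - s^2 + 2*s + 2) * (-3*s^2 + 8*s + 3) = -6*s^5 + 19*s^4 - 8*s^3 + 7*s^2 + 22*s + 6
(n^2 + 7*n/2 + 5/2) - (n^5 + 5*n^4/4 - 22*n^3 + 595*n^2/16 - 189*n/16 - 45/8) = -n^5 - 5*n^4/4 + 22*n^3 - 579*n^2/16 + 245*n/16 + 65/8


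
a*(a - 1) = a^2 - a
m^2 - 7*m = m*(m - 7)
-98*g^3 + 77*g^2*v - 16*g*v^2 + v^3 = (-7*g + v)^2*(-2*g + v)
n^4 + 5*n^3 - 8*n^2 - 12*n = n*(n - 2)*(n + 1)*(n + 6)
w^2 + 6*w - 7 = (w - 1)*(w + 7)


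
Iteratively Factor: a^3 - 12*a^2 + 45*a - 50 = (a - 2)*(a^2 - 10*a + 25) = (a - 5)*(a - 2)*(a - 5)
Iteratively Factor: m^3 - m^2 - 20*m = (m - 5)*(m^2 + 4*m) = m*(m - 5)*(m + 4)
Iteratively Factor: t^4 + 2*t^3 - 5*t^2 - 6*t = (t + 3)*(t^3 - t^2 - 2*t) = (t + 1)*(t + 3)*(t^2 - 2*t) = t*(t + 1)*(t + 3)*(t - 2)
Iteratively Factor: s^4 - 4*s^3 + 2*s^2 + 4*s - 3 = (s + 1)*(s^3 - 5*s^2 + 7*s - 3) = (s - 3)*(s + 1)*(s^2 - 2*s + 1) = (s - 3)*(s - 1)*(s + 1)*(s - 1)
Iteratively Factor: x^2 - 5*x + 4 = (x - 4)*(x - 1)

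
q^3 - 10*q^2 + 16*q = q*(q - 8)*(q - 2)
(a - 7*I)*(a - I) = a^2 - 8*I*a - 7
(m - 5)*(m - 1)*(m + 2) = m^3 - 4*m^2 - 7*m + 10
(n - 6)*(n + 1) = n^2 - 5*n - 6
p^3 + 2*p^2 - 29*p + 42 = (p - 3)*(p - 2)*(p + 7)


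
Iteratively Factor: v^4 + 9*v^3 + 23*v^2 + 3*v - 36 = (v + 3)*(v^3 + 6*v^2 + 5*v - 12) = (v + 3)^2*(v^2 + 3*v - 4) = (v + 3)^2*(v + 4)*(v - 1)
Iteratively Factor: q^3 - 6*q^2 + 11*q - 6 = (q - 3)*(q^2 - 3*q + 2) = (q - 3)*(q - 2)*(q - 1)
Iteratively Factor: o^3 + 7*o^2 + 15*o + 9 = (o + 1)*(o^2 + 6*o + 9) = (o + 1)*(o + 3)*(o + 3)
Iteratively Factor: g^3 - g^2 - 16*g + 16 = (g - 4)*(g^2 + 3*g - 4) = (g - 4)*(g + 4)*(g - 1)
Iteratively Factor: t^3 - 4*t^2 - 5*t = (t + 1)*(t^2 - 5*t) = (t - 5)*(t + 1)*(t)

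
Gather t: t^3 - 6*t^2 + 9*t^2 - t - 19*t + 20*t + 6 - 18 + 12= t^3 + 3*t^2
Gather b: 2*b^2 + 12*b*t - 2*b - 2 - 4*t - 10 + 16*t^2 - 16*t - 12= 2*b^2 + b*(12*t - 2) + 16*t^2 - 20*t - 24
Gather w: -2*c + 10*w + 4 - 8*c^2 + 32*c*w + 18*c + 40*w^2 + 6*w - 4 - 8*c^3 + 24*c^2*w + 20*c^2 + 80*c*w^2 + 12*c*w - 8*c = -8*c^3 + 12*c^2 + 8*c + w^2*(80*c + 40) + w*(24*c^2 + 44*c + 16)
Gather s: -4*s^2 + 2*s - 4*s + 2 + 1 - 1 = -4*s^2 - 2*s + 2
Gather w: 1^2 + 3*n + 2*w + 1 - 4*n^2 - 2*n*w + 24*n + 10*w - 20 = -4*n^2 + 27*n + w*(12 - 2*n) - 18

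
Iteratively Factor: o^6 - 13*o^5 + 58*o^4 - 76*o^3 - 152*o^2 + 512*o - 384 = (o - 4)*(o^5 - 9*o^4 + 22*o^3 + 12*o^2 - 104*o + 96) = (o - 4)*(o - 3)*(o^4 - 6*o^3 + 4*o^2 + 24*o - 32) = (o - 4)*(o - 3)*(o - 2)*(o^3 - 4*o^2 - 4*o + 16) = (o - 4)*(o - 3)*(o - 2)*(o + 2)*(o^2 - 6*o + 8) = (o - 4)*(o - 3)*(o - 2)^2*(o + 2)*(o - 4)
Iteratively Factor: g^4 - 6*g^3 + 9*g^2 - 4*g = (g - 1)*(g^3 - 5*g^2 + 4*g) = (g - 4)*(g - 1)*(g^2 - g) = g*(g - 4)*(g - 1)*(g - 1)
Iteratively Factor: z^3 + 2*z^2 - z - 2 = (z - 1)*(z^2 + 3*z + 2) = (z - 1)*(z + 2)*(z + 1)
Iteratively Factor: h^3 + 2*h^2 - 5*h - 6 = (h + 3)*(h^2 - h - 2) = (h - 2)*(h + 3)*(h + 1)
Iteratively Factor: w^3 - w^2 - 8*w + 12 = (w - 2)*(w^2 + w - 6) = (w - 2)*(w + 3)*(w - 2)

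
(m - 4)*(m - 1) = m^2 - 5*m + 4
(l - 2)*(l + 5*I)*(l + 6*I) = l^3 - 2*l^2 + 11*I*l^2 - 30*l - 22*I*l + 60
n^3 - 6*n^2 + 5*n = n*(n - 5)*(n - 1)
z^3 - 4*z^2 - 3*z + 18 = (z - 3)^2*(z + 2)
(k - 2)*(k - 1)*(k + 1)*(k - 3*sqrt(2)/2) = k^4 - 3*sqrt(2)*k^3/2 - 2*k^3 - k^2 + 3*sqrt(2)*k^2 + 2*k + 3*sqrt(2)*k/2 - 3*sqrt(2)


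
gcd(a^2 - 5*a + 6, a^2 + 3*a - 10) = a - 2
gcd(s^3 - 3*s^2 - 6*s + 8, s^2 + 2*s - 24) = s - 4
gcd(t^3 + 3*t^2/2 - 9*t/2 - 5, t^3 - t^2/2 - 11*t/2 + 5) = t^2 + t/2 - 5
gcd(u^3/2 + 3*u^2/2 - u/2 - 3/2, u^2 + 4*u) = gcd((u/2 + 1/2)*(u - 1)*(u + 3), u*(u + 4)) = 1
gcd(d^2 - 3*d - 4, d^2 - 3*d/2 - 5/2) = d + 1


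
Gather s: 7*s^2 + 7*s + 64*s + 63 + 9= 7*s^2 + 71*s + 72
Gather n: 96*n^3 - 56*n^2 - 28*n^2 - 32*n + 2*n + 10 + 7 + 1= 96*n^3 - 84*n^2 - 30*n + 18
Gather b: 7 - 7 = 0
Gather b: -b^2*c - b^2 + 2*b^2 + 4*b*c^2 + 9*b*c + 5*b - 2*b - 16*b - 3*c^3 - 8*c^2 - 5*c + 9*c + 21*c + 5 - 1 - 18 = b^2*(1 - c) + b*(4*c^2 + 9*c - 13) - 3*c^3 - 8*c^2 + 25*c - 14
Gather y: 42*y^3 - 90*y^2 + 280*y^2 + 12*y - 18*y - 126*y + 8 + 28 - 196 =42*y^3 + 190*y^2 - 132*y - 160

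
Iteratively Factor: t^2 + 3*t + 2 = (t + 1)*(t + 2)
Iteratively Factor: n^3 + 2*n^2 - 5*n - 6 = (n + 3)*(n^2 - n - 2) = (n + 1)*(n + 3)*(n - 2)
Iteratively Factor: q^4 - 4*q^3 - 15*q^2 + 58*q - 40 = (q - 2)*(q^3 - 2*q^2 - 19*q + 20) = (q - 2)*(q + 4)*(q^2 - 6*q + 5) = (q - 2)*(q - 1)*(q + 4)*(q - 5)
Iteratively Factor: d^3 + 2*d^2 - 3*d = (d + 3)*(d^2 - d) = (d - 1)*(d + 3)*(d)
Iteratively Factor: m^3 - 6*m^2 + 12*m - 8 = (m - 2)*(m^2 - 4*m + 4) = (m - 2)^2*(m - 2)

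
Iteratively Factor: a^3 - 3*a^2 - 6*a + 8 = (a - 1)*(a^2 - 2*a - 8) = (a - 1)*(a + 2)*(a - 4)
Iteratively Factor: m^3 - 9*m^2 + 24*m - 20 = (m - 5)*(m^2 - 4*m + 4) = (m - 5)*(m - 2)*(m - 2)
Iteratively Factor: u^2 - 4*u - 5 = (u - 5)*(u + 1)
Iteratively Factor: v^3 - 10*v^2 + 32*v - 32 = (v - 2)*(v^2 - 8*v + 16) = (v - 4)*(v - 2)*(v - 4)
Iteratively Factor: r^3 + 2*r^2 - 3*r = (r)*(r^2 + 2*r - 3) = r*(r - 1)*(r + 3)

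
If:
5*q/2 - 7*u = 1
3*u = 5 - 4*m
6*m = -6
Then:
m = -1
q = 44/5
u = 3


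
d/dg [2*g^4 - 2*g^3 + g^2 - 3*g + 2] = 8*g^3 - 6*g^2 + 2*g - 3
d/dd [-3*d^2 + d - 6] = 1 - 6*d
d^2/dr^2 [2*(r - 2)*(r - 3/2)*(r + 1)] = 12*r - 10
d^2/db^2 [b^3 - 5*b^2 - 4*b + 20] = 6*b - 10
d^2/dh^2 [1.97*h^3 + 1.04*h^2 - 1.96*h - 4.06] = 11.82*h + 2.08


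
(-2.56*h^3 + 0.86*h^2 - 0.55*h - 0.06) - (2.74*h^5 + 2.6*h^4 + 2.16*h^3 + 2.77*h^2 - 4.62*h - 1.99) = -2.74*h^5 - 2.6*h^4 - 4.72*h^3 - 1.91*h^2 + 4.07*h + 1.93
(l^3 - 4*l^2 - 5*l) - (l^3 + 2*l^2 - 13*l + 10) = -6*l^2 + 8*l - 10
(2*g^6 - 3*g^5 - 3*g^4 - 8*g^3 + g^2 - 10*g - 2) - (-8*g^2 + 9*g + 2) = 2*g^6 - 3*g^5 - 3*g^4 - 8*g^3 + 9*g^2 - 19*g - 4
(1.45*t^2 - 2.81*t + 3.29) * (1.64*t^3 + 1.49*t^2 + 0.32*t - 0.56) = 2.378*t^5 - 2.4479*t^4 + 1.6727*t^3 + 3.1909*t^2 + 2.6264*t - 1.8424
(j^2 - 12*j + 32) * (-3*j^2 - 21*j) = -3*j^4 + 15*j^3 + 156*j^2 - 672*j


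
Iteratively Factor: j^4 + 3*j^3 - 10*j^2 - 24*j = (j)*(j^3 + 3*j^2 - 10*j - 24) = j*(j + 2)*(j^2 + j - 12) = j*(j + 2)*(j + 4)*(j - 3)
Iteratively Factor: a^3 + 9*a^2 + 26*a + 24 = (a + 4)*(a^2 + 5*a + 6) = (a + 2)*(a + 4)*(a + 3)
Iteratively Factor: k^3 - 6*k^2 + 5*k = (k)*(k^2 - 6*k + 5) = k*(k - 1)*(k - 5)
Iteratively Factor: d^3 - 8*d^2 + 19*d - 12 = (d - 4)*(d^2 - 4*d + 3) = (d - 4)*(d - 1)*(d - 3)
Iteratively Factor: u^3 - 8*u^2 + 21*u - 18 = (u - 3)*(u^2 - 5*u + 6) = (u - 3)*(u - 2)*(u - 3)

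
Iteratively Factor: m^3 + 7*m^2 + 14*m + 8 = (m + 1)*(m^2 + 6*m + 8) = (m + 1)*(m + 2)*(m + 4)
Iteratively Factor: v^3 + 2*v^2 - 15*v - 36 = (v - 4)*(v^2 + 6*v + 9) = (v - 4)*(v + 3)*(v + 3)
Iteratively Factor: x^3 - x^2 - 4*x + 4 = (x - 1)*(x^2 - 4) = (x - 2)*(x - 1)*(x + 2)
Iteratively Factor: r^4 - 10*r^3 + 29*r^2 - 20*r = (r)*(r^3 - 10*r^2 + 29*r - 20) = r*(r - 1)*(r^2 - 9*r + 20) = r*(r - 4)*(r - 1)*(r - 5)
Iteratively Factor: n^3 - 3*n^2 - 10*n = (n)*(n^2 - 3*n - 10) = n*(n + 2)*(n - 5)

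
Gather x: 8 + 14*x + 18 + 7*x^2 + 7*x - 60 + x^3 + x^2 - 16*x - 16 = x^3 + 8*x^2 + 5*x - 50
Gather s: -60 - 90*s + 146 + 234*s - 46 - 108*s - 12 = 36*s + 28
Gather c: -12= -12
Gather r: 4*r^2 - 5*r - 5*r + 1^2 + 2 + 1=4*r^2 - 10*r + 4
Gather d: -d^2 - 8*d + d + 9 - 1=-d^2 - 7*d + 8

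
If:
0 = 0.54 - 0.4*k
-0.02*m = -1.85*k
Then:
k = 1.35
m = 124.88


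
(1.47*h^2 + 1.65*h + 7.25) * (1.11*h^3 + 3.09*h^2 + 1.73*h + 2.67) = 1.6317*h^5 + 6.3738*h^4 + 15.6891*h^3 + 29.1819*h^2 + 16.948*h + 19.3575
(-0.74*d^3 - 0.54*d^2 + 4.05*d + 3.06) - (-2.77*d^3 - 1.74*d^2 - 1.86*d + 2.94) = 2.03*d^3 + 1.2*d^2 + 5.91*d + 0.12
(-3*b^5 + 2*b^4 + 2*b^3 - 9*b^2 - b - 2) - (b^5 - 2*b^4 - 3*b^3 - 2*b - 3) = -4*b^5 + 4*b^4 + 5*b^3 - 9*b^2 + b + 1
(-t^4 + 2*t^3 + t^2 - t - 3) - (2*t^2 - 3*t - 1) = -t^4 + 2*t^3 - t^2 + 2*t - 2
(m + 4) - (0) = m + 4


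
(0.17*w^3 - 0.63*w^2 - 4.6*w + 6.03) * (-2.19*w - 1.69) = -0.3723*w^4 + 1.0924*w^3 + 11.1387*w^2 - 5.4317*w - 10.1907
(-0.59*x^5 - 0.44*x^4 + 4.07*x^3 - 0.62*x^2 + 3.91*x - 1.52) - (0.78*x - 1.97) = -0.59*x^5 - 0.44*x^4 + 4.07*x^3 - 0.62*x^2 + 3.13*x + 0.45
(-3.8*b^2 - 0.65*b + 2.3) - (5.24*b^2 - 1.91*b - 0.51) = -9.04*b^2 + 1.26*b + 2.81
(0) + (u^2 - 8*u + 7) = u^2 - 8*u + 7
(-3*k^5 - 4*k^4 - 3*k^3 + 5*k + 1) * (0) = 0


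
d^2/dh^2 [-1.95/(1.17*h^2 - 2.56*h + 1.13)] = (5.33871*h^2 - 11.68128*h - 1.95*(2.34*h - 2.56)*(4.68*h - 5.12) + 5.15619)/(1.17*h^2 - 2.56*h + 1.13)^3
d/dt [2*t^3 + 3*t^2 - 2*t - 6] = 6*t^2 + 6*t - 2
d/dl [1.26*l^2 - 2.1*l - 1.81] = 2.52*l - 2.1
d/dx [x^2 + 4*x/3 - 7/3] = 2*x + 4/3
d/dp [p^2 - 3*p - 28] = 2*p - 3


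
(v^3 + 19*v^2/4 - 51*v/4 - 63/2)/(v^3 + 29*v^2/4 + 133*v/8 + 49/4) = 2*(v^2 + 3*v - 18)/(2*v^2 + 11*v + 14)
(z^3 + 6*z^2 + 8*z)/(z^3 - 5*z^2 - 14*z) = (z + 4)/(z - 7)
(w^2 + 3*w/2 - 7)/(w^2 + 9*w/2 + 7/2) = (w - 2)/(w + 1)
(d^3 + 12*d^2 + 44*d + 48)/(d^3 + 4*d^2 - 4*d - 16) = (d + 6)/(d - 2)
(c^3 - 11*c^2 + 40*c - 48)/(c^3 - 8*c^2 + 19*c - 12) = (c - 4)/(c - 1)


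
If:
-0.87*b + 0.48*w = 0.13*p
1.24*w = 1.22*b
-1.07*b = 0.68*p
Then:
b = 0.00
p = 0.00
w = 0.00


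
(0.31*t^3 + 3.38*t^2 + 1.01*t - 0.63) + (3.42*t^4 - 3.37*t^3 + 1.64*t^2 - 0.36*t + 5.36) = 3.42*t^4 - 3.06*t^3 + 5.02*t^2 + 0.65*t + 4.73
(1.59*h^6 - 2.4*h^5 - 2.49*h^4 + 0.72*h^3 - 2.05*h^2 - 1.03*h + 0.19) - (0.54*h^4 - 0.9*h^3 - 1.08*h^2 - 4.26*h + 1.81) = 1.59*h^6 - 2.4*h^5 - 3.03*h^4 + 1.62*h^3 - 0.97*h^2 + 3.23*h - 1.62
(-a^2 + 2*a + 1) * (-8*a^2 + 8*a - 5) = 8*a^4 - 24*a^3 + 13*a^2 - 2*a - 5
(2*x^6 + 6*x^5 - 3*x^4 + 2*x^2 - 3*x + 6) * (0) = 0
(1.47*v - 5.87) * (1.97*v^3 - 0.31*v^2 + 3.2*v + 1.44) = 2.8959*v^4 - 12.0196*v^3 + 6.5237*v^2 - 16.6672*v - 8.4528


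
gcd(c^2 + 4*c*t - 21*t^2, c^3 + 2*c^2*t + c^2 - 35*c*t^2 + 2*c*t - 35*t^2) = c + 7*t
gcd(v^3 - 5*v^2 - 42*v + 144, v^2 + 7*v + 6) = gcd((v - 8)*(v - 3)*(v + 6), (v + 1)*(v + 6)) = v + 6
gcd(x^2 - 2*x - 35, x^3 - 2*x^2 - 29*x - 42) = x - 7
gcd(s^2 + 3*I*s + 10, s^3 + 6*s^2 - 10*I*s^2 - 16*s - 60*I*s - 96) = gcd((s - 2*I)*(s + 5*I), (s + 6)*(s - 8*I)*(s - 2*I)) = s - 2*I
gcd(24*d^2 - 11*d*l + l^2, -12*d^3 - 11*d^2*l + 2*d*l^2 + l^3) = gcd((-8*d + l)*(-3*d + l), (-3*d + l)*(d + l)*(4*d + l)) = 3*d - l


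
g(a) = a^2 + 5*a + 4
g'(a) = 2*a + 5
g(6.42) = 77.32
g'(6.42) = 17.84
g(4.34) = 44.54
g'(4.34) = 13.68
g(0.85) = 8.97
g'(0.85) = 6.70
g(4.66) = 49.02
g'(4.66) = 14.32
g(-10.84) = 67.31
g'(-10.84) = -16.68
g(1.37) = 12.73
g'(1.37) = 7.74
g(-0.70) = 0.99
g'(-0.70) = 3.60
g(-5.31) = 5.65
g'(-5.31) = -5.62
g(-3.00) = -2.00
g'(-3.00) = -1.00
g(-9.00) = 40.00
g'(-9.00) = -13.00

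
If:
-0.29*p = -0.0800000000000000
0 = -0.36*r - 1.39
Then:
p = 0.28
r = -3.86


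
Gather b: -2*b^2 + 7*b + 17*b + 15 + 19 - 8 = -2*b^2 + 24*b + 26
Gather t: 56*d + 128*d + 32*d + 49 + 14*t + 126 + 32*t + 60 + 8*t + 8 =216*d + 54*t + 243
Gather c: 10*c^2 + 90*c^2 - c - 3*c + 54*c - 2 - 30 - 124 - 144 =100*c^2 + 50*c - 300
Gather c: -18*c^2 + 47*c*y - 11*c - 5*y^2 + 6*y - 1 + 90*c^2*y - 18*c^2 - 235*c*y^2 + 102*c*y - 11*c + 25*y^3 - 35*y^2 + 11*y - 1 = c^2*(90*y - 36) + c*(-235*y^2 + 149*y - 22) + 25*y^3 - 40*y^2 + 17*y - 2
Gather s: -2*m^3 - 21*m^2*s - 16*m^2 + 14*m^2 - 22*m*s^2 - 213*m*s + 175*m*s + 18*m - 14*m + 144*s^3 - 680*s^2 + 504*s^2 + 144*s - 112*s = -2*m^3 - 2*m^2 + 4*m + 144*s^3 + s^2*(-22*m - 176) + s*(-21*m^2 - 38*m + 32)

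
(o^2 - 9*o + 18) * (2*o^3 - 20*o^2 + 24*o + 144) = 2*o^5 - 38*o^4 + 240*o^3 - 432*o^2 - 864*o + 2592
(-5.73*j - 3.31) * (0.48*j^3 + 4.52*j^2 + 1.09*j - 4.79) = -2.7504*j^4 - 27.4884*j^3 - 21.2069*j^2 + 23.8388*j + 15.8549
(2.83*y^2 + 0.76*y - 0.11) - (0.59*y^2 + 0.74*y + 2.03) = 2.24*y^2 + 0.02*y - 2.14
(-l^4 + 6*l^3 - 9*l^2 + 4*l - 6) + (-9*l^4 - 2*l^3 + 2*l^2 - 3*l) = -10*l^4 + 4*l^3 - 7*l^2 + l - 6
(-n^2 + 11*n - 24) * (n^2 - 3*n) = -n^4 + 14*n^3 - 57*n^2 + 72*n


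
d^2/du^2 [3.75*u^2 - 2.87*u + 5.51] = 7.50000000000000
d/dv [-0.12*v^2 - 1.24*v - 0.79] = -0.24*v - 1.24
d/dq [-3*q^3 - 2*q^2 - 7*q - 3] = -9*q^2 - 4*q - 7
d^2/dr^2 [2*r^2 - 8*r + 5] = 4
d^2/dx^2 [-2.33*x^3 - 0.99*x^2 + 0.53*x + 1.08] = -13.98*x - 1.98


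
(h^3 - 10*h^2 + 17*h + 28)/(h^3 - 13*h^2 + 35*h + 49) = (h - 4)/(h - 7)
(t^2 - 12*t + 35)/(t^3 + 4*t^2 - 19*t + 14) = (t^2 - 12*t + 35)/(t^3 + 4*t^2 - 19*t + 14)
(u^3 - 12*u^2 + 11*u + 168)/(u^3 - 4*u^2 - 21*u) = (u - 8)/u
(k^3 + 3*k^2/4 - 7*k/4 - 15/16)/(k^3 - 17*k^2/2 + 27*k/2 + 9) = (k^2 + k/4 - 15/8)/(k^2 - 9*k + 18)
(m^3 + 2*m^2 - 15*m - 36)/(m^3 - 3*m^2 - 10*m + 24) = (m + 3)/(m - 2)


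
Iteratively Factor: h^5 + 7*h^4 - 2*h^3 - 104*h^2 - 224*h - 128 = (h + 2)*(h^4 + 5*h^3 - 12*h^2 - 80*h - 64) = (h + 2)*(h + 4)*(h^3 + h^2 - 16*h - 16) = (h + 1)*(h + 2)*(h + 4)*(h^2 - 16) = (h + 1)*(h + 2)*(h + 4)^2*(h - 4)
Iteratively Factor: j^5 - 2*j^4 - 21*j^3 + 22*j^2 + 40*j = (j + 4)*(j^4 - 6*j^3 + 3*j^2 + 10*j) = (j + 1)*(j + 4)*(j^3 - 7*j^2 + 10*j) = (j - 2)*(j + 1)*(j + 4)*(j^2 - 5*j) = (j - 5)*(j - 2)*(j + 1)*(j + 4)*(j)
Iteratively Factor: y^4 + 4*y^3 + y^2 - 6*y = (y - 1)*(y^3 + 5*y^2 + 6*y) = y*(y - 1)*(y^2 + 5*y + 6) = y*(y - 1)*(y + 3)*(y + 2)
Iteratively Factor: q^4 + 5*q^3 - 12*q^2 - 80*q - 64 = (q + 1)*(q^3 + 4*q^2 - 16*q - 64) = (q - 4)*(q + 1)*(q^2 + 8*q + 16) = (q - 4)*(q + 1)*(q + 4)*(q + 4)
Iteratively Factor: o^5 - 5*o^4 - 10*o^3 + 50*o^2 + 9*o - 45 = (o - 1)*(o^4 - 4*o^3 - 14*o^2 + 36*o + 45) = (o - 1)*(o + 3)*(o^3 - 7*o^2 + 7*o + 15) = (o - 5)*(o - 1)*(o + 3)*(o^2 - 2*o - 3) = (o - 5)*(o - 1)*(o + 1)*(o + 3)*(o - 3)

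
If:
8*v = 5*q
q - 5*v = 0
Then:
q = 0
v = 0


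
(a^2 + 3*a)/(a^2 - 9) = a/(a - 3)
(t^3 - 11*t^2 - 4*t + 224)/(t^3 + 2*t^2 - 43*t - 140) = (t - 8)/(t + 5)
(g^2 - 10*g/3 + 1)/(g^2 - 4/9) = 3*(3*g^2 - 10*g + 3)/(9*g^2 - 4)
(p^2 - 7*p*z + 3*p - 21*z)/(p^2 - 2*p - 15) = (p - 7*z)/(p - 5)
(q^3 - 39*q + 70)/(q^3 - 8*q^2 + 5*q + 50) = (q^2 + 5*q - 14)/(q^2 - 3*q - 10)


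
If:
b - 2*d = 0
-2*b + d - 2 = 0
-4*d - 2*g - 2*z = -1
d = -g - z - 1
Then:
No Solution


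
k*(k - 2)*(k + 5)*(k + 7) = k^4 + 10*k^3 + 11*k^2 - 70*k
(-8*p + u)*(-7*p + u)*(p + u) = 56*p^3 + 41*p^2*u - 14*p*u^2 + u^3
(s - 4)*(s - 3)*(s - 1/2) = s^3 - 15*s^2/2 + 31*s/2 - 6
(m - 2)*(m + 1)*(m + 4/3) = m^3 + m^2/3 - 10*m/3 - 8/3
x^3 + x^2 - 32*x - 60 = (x - 6)*(x + 2)*(x + 5)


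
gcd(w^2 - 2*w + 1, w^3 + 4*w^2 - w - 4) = w - 1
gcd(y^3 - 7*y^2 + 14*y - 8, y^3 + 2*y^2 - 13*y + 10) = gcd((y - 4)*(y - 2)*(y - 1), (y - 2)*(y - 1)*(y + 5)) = y^2 - 3*y + 2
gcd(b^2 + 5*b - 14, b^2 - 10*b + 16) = b - 2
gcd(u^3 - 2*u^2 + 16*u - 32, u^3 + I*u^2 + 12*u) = u + 4*I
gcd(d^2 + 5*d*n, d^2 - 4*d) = d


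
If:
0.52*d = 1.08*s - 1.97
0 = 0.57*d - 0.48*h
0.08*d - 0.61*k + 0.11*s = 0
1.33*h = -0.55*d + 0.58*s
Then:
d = 0.57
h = 0.68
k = 0.45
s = 2.10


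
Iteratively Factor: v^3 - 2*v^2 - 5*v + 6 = (v - 3)*(v^2 + v - 2) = (v - 3)*(v - 1)*(v + 2)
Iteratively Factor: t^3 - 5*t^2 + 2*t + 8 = (t + 1)*(t^2 - 6*t + 8) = (t - 2)*(t + 1)*(t - 4)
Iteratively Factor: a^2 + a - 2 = (a - 1)*(a + 2)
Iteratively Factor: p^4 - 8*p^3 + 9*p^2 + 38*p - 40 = (p + 2)*(p^3 - 10*p^2 + 29*p - 20) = (p - 5)*(p + 2)*(p^2 - 5*p + 4) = (p - 5)*(p - 4)*(p + 2)*(p - 1)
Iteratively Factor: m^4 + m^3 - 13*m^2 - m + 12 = (m - 1)*(m^3 + 2*m^2 - 11*m - 12) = (m - 1)*(m + 1)*(m^2 + m - 12) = (m - 3)*(m - 1)*(m + 1)*(m + 4)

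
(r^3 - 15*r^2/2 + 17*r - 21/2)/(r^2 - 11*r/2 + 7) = (r^2 - 4*r + 3)/(r - 2)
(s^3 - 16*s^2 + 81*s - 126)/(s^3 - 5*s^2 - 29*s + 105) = (s - 6)/(s + 5)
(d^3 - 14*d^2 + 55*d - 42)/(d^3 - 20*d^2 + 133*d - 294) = (d - 1)/(d - 7)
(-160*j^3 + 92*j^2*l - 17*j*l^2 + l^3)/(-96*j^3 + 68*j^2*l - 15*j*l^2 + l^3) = (5*j - l)/(3*j - l)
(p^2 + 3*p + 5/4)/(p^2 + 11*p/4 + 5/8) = 2*(2*p + 1)/(4*p + 1)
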